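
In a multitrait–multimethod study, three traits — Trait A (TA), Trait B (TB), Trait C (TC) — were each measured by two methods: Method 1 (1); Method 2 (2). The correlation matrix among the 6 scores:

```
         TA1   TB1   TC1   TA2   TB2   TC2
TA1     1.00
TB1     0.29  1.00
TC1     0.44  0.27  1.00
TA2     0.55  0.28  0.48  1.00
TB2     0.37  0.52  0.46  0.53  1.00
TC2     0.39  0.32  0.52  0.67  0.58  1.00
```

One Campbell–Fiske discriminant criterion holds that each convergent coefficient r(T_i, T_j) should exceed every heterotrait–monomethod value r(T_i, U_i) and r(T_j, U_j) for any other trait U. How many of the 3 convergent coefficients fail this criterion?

3

Convergent coefficients and their comparison sets:
TA (methods 1·2): 0.55 vs {0.29, 0.53, 0.44, 0.67} → fail.
TB (methods 1·2): 0.52 vs {0.29, 0.53, 0.27, 0.58} → fail.
TC (methods 1·2): 0.52 vs {0.44, 0.67, 0.27, 0.58} → fail.
3 of 3 fail.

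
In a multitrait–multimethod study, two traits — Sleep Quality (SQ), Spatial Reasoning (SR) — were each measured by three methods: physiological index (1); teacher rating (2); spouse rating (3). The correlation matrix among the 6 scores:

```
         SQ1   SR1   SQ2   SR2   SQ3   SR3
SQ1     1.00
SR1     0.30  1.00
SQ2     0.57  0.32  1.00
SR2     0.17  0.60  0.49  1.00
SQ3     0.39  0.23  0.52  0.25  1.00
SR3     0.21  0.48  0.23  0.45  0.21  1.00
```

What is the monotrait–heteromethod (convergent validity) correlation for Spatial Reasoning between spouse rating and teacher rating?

Same trait (SR), different methods: r(SR3, SR2) = 0.45.

0.45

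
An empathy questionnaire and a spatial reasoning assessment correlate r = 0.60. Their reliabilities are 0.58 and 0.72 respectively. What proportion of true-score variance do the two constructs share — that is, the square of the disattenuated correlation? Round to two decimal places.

Disattenuated r = 0.60 / √(0.58 × 0.72) = 0.60 / 0.6462 = 0.9285.
Shared true-score variance = 0.9285² = 0.8621 ≈ 0.86.

0.86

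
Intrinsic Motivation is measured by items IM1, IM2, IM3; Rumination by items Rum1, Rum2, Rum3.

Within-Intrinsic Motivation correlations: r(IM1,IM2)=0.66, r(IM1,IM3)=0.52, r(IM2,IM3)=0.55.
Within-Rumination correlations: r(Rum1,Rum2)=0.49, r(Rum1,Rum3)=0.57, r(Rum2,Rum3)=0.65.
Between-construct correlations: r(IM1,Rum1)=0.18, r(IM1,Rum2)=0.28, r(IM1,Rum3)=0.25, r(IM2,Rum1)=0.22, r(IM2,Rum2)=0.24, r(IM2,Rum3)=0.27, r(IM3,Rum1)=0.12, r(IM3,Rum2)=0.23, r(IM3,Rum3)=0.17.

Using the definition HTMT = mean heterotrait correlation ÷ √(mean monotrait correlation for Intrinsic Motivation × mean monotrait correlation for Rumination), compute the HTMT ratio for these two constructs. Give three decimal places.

0.380

Between-construct mean = 1.96/9 = 0.2178.
Mean within-IM = 1.73/3 = 0.5767; mean within-Rum = 1.71/3 = 0.5700.
Geometric mean = √(0.5767 × 0.5700) = 0.5733.
HTMT = 0.2178 / 0.5733 = 0.380.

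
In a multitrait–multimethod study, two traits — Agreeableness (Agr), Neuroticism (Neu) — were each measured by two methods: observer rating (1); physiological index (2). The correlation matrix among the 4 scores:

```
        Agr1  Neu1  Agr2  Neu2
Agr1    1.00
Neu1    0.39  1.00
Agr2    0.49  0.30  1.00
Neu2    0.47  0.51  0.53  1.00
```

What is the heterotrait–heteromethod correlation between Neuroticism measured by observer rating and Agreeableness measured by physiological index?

0.30

Different traits and methods: r(Neu1, Agr2) = 0.30.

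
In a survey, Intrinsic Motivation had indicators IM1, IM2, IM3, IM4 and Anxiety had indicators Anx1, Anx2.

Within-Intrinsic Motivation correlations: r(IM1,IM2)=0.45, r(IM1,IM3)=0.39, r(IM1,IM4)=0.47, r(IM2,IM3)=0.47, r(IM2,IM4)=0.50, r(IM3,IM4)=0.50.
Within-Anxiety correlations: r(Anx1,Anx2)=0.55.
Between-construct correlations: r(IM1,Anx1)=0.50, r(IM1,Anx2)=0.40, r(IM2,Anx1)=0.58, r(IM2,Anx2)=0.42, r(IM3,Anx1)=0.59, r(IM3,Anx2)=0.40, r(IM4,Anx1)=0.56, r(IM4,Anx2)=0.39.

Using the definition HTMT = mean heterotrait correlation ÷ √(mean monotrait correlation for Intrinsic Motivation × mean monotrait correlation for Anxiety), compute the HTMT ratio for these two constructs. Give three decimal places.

0.951

Mean heterotrait r = 3.84/8 = 0.4800.
Mean within-IM = 2.78/6 = 0.4633; mean within-Anx = 0.55/1 = 0.5500.
Geometric mean = √(0.4633 × 0.5500) = 0.5048.
HTMT = 0.4800 / 0.5048 = 0.951.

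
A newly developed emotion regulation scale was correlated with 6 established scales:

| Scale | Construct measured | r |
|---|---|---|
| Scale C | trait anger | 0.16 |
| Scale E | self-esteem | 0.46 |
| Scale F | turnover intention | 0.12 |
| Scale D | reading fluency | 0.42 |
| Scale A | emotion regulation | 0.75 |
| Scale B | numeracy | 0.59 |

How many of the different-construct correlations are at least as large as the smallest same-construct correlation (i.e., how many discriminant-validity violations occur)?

0

Convergent (same construct = emotion regulation): Scale A.
Smallest convergent = 0.75. Discriminant values: 0.16, 0.46, 0.12, 0.42, 0.59; count ≥ 0.75 → 0.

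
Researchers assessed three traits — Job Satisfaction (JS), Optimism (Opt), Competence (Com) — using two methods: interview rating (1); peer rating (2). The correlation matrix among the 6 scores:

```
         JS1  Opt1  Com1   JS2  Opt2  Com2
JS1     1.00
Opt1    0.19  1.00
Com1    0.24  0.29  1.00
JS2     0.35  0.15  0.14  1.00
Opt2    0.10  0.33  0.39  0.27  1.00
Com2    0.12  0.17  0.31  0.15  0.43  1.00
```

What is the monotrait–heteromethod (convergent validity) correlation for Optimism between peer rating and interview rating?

0.33

Same trait (Opt), different methods: r(Opt2, Opt1) = 0.33.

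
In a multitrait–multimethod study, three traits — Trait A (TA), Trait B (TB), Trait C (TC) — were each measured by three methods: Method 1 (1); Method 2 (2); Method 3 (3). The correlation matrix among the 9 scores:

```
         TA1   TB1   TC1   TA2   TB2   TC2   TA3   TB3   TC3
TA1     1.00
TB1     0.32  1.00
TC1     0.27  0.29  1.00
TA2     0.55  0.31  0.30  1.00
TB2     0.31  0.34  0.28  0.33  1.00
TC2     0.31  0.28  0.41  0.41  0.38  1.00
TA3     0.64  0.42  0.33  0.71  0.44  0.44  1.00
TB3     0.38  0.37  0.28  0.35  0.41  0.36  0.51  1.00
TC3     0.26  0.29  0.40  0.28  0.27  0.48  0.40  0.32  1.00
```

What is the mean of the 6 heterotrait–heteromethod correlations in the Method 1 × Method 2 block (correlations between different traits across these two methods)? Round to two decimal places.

0.30

HTHM values (method 1 × method 2): 0.31, 0.31, 0.31, 0.28, 0.30, 0.28; mean = 1.79/6 = 0.30.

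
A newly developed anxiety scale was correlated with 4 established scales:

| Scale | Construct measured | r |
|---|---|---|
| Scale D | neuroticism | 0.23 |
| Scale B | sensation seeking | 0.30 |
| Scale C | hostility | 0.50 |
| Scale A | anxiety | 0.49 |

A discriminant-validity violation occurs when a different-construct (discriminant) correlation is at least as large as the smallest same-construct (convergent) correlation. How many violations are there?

Convergent (same construct = anxiety): Scale A.
Smallest convergent = 0.49. Discriminant values: 0.23, 0.30, 0.50; count ≥ 0.49 → 1.

1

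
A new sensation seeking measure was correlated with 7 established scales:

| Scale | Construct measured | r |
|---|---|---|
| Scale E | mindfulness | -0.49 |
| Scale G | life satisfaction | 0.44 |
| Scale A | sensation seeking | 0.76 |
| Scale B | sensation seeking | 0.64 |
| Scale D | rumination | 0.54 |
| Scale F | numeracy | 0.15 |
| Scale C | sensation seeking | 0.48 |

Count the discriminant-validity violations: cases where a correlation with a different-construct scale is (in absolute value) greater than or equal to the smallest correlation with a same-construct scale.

2

Convergent (same construct = sensation seeking): Scale A, Scale B, Scale C.
Smallest convergent = 0.48. Discriminant |r|: 0.49, 0.44, 0.54, 0.15; count ≥ 0.48 → 2.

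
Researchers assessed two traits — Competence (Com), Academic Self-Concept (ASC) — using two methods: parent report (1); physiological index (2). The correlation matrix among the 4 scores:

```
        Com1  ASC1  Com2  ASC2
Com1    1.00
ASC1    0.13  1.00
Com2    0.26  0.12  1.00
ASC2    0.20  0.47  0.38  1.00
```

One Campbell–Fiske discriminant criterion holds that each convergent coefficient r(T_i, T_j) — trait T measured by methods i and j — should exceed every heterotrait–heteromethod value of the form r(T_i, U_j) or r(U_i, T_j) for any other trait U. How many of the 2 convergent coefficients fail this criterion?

Checking each validity diagonal entry against its comparison values:
Com (methods 1·2): 0.26 vs {0.20, 0.12} → pass.
ASC (methods 1·2): 0.47 vs {0.12, 0.20} → pass.
0 of 2 fail.

0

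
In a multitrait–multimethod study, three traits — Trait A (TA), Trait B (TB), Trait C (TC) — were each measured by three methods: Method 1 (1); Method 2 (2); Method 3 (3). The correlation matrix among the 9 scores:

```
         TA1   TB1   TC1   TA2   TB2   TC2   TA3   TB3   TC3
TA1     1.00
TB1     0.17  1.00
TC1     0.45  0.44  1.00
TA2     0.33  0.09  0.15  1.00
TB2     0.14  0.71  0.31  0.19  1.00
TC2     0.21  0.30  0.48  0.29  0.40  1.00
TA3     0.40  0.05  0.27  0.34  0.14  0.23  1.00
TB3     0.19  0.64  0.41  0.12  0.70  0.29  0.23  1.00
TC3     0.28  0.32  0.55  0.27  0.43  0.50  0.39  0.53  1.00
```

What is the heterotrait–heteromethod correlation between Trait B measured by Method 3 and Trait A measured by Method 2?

0.12

Different traits and methods: r(TB3, TA2) = 0.12.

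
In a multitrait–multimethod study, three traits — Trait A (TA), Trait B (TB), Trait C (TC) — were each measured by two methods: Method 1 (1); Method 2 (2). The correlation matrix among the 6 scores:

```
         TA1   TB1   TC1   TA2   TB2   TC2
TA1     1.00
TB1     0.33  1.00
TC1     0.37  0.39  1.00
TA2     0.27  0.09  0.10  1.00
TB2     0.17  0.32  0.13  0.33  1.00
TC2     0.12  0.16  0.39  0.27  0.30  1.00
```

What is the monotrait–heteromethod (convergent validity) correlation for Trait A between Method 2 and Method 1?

0.27

Same trait (TA), different methods: r(TA2, TA1) = 0.27.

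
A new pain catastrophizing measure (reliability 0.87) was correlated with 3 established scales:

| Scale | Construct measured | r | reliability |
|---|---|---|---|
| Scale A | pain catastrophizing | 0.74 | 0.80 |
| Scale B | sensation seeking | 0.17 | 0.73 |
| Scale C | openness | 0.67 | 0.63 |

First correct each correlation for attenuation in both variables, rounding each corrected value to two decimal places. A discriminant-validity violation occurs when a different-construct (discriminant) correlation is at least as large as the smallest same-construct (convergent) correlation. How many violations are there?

1

Disattenuated r (r / √(r_scale · r_new)):
  Scale A (conv): 0.74 / √(0.80·0.87) = 0.89
  Scale B (disc): 0.17 / √(0.73·0.87) = 0.21
  Scale C (disc): 0.67 / √(0.63·0.87) = 0.90
Smallest convergent = 0.89. Discriminant values: 0.21, 0.90; count ≥ 0.89 → 1.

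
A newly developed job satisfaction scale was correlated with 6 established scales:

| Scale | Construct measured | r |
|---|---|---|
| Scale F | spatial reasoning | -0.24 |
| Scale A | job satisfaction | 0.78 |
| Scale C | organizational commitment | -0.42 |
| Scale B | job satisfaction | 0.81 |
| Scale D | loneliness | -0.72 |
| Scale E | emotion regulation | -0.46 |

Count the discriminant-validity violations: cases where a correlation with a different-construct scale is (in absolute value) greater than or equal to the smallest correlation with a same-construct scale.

Convergent (same construct = job satisfaction): Scale A, Scale B.
Smallest convergent = 0.78. Discriminant |r|: 0.24, 0.42, 0.72, 0.46; count ≥ 0.78 → 0.

0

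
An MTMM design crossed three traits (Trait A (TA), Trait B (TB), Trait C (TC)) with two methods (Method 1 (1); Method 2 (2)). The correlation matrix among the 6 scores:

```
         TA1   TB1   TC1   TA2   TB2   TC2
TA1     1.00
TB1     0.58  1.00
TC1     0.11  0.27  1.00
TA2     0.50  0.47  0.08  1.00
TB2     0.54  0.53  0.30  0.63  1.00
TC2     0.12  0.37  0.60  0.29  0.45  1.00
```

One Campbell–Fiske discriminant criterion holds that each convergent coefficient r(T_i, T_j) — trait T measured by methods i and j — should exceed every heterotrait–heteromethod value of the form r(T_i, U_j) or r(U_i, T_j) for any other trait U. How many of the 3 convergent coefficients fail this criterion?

Each convergent coefficient versus the relevant comparison correlations:
TA (methods 1·2): 0.50 vs {0.54, 0.47, 0.12, 0.08} → fail.
TB (methods 1·2): 0.53 vs {0.47, 0.54, 0.37, 0.30} → fail.
TC (methods 1·2): 0.60 vs {0.08, 0.12, 0.30, 0.37} → pass.
2 of 3 fail.

2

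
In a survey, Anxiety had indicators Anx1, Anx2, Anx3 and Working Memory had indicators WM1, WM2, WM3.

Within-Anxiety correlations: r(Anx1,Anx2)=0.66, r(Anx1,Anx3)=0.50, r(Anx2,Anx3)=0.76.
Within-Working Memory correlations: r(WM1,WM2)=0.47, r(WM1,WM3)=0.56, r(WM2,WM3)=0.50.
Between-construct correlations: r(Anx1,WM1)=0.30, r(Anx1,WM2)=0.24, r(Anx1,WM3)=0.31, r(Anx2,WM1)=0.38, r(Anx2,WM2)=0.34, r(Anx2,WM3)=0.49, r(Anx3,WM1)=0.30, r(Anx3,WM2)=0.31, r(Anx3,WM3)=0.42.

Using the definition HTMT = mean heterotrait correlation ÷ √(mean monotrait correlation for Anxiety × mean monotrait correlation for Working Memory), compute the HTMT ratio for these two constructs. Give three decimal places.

0.601

Between-construct mean = 3.09/9 = 0.3433.
Mean within-Anx = 1.92/3 = 0.6400; mean within-WM = 1.53/3 = 0.5100.
Geometric mean = √(0.6400 × 0.5100) = 0.5713.
HTMT = 0.3433 / 0.5713 = 0.601.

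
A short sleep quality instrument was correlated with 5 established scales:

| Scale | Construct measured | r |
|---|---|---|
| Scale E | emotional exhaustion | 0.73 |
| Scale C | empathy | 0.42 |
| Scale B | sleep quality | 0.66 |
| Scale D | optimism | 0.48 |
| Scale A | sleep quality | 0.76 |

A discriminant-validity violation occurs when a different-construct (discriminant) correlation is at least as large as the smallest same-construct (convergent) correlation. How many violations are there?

Convergent (same construct = sleep quality): Scale B, Scale A.
Smallest convergent = 0.66. Discriminant values: 0.73, 0.42, 0.48; count ≥ 0.66 → 1.

1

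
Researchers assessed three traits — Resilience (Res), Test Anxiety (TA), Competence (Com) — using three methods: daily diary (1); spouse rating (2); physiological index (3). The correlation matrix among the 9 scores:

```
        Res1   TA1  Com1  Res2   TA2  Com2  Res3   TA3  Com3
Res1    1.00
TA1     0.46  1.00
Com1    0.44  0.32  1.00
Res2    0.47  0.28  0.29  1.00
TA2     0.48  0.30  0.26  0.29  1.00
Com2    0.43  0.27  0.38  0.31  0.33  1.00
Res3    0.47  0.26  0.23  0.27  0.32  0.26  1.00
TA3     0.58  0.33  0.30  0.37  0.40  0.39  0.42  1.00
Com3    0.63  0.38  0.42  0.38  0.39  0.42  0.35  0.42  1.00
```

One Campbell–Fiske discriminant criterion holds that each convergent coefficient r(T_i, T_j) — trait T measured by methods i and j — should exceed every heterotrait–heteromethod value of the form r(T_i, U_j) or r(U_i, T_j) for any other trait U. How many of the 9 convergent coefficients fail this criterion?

Each convergent coefficient versus the relevant comparison correlations:
Res (methods 1·2): 0.47 vs {0.48, 0.28, 0.43, 0.29} → fail.
Res (methods 1·3): 0.47 vs {0.58, 0.26, 0.63, 0.23} → fail.
Res (methods 2·3): 0.27 vs {0.37, 0.32, 0.38, 0.26} → fail.
TA (methods 1·2): 0.30 vs {0.28, 0.48, 0.27, 0.26} → fail.
TA (methods 1·3): 0.33 vs {0.26, 0.58, 0.38, 0.30} → fail.
TA (methods 2·3): 0.40 vs {0.32, 0.37, 0.39, 0.39} → pass.
Com (methods 1·2): 0.38 vs {0.29, 0.43, 0.26, 0.27} → fail.
Com (methods 1·3): 0.42 vs {0.23, 0.63, 0.30, 0.38} → fail.
Com (methods 2·3): 0.42 vs {0.26, 0.38, 0.39, 0.39} → pass.
7 of 9 fail.

7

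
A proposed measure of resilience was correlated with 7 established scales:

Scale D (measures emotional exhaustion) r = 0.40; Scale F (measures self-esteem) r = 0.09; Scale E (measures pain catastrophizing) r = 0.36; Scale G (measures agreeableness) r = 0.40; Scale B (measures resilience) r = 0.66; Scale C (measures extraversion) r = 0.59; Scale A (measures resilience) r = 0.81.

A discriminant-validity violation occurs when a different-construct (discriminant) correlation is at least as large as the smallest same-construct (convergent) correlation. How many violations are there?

0

Convergent (same construct = resilience): Scale B, Scale A.
Smallest convergent = 0.66. Discriminant values: 0.40, 0.09, 0.36, 0.40, 0.59; count ≥ 0.66 → 0.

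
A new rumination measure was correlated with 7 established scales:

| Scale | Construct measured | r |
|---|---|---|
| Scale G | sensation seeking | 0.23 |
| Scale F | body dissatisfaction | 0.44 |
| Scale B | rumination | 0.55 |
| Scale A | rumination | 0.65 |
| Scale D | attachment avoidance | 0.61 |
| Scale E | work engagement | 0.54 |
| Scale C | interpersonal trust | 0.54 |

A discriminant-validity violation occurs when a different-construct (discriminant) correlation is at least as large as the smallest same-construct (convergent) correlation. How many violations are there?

1

Convergent (same construct = rumination): Scale B, Scale A.
Smallest convergent = 0.55. Discriminant values: 0.23, 0.44, 0.61, 0.54, 0.54; count ≥ 0.55 → 1.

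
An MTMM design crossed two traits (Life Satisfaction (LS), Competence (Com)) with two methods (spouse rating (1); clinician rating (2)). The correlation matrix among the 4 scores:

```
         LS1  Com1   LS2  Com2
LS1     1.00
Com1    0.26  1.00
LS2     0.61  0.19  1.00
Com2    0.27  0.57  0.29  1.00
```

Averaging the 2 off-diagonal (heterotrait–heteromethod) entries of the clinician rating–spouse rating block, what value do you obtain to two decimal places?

HTHM values (method 2 × method 1): 0.19, 0.27; mean = 0.46/2 = 0.23.

0.23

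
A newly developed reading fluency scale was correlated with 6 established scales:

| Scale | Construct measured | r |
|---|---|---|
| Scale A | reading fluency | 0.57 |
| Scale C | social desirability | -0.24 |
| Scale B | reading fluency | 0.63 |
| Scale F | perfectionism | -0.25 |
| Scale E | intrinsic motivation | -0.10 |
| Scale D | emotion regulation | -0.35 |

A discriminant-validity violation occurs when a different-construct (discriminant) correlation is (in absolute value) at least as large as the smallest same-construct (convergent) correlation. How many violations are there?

0

Convergent (same construct = reading fluency): Scale A, Scale B.
Smallest convergent = 0.57. Discriminant |r|: 0.24, 0.25, 0.10, 0.35; count ≥ 0.57 → 0.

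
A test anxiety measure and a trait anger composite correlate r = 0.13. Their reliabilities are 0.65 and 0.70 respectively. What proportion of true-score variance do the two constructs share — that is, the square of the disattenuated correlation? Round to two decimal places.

0.04

Disattenuated r = 0.13 / √(0.65 × 0.70) = 0.13 / 0.6745 = 0.1927.
Shared true-score variance = 0.1927² = 0.0371 ≈ 0.04.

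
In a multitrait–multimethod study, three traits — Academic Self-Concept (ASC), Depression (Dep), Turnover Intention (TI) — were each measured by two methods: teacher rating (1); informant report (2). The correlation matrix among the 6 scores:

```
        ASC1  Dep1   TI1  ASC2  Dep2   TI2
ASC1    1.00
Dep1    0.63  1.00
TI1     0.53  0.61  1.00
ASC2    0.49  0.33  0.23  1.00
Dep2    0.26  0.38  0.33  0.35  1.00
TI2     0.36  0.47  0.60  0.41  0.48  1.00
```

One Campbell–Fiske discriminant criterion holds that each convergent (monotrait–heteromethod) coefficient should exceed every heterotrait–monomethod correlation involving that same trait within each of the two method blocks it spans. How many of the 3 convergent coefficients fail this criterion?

Each convergent coefficient versus the relevant comparison correlations:
ASC (methods 1·2): 0.49 vs {0.63, 0.35, 0.53, 0.41} → fail.
Dep (methods 1·2): 0.38 vs {0.63, 0.35, 0.61, 0.48} → fail.
TI (methods 1·2): 0.60 vs {0.53, 0.41, 0.61, 0.48} → fail.
3 of 3 fail.

3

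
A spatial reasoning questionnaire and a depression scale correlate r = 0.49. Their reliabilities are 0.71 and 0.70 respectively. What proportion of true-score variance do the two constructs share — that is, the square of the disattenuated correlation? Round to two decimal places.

0.48

Disattenuated r = 0.49 / √(0.71 × 0.70) = 0.49 / 0.7050 = 0.6950.
Shared true-score variance = 0.6950² = 0.4830 ≈ 0.48.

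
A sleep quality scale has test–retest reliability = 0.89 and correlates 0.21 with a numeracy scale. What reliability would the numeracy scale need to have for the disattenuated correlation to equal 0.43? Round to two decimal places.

0.27

r_true = r_obs / √(r_xx · r_yy) ⇒ 0.43 = 0.21 / √(0.89 · r_yy).
√(0.89 · r_yy) = 0.21 / 0.43 = 0.4884; 0.89 · r_yy = 0.2385; r_yy = 0.2385 / 0.89 ≈ 0.27.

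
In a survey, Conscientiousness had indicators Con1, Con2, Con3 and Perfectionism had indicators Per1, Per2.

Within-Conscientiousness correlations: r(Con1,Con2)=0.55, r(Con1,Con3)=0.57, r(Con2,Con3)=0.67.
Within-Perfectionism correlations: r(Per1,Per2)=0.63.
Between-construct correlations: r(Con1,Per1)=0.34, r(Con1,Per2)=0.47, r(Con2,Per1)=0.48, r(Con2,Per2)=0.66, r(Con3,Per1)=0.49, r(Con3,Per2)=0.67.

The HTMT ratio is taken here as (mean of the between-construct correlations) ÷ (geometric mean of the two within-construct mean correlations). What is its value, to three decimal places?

Mean between = 3.11/6 = 0.5183.
Mean within-Con = 1.79/3 = 0.5967; mean within-Per = 0.63/1 = 0.6300.
Geometric mean = √(0.5967 × 0.6300) = 0.6131.
HTMT = 0.5183 / 0.6131 = 0.845.

0.845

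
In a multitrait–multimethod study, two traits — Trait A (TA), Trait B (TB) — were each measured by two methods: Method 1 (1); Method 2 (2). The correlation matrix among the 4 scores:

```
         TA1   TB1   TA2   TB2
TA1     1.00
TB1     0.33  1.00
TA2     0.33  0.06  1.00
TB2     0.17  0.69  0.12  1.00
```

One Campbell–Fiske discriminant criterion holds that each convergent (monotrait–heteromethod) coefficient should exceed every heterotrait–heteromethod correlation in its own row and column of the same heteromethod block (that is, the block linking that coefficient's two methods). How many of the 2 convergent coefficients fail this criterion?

0

Convergent coefficients and their comparison sets:
TA (methods 1·2): 0.33 vs {0.17, 0.06} → pass.
TB (methods 1·2): 0.69 vs {0.06, 0.17} → pass.
0 of 2 fail.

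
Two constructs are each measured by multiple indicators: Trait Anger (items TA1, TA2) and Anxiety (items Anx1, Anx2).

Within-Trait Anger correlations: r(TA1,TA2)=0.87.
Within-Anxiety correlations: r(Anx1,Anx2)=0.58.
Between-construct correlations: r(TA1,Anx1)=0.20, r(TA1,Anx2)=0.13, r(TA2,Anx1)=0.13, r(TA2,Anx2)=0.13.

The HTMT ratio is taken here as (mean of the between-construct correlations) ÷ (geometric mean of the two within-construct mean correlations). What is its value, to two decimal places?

0.21

Mean between = 0.59/4 = 0.1475.
Mean within-TA = 0.87/1 = 0.8700; mean within-Anx = 0.58/1 = 0.5800.
Geometric mean = √(0.8700 × 0.5800) = 0.7104.
HTMT = 0.1475 / 0.7104 = 0.21.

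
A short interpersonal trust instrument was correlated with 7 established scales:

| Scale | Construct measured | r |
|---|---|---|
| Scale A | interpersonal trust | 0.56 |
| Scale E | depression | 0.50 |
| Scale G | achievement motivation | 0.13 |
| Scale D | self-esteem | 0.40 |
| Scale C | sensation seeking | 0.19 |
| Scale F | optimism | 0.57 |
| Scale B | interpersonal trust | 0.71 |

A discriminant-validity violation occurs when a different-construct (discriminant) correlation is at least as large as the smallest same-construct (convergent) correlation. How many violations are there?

Convergent (same construct = interpersonal trust): Scale A, Scale B.
Smallest convergent = 0.56. Discriminant values: 0.50, 0.13, 0.40, 0.19, 0.57; count ≥ 0.56 → 1.

1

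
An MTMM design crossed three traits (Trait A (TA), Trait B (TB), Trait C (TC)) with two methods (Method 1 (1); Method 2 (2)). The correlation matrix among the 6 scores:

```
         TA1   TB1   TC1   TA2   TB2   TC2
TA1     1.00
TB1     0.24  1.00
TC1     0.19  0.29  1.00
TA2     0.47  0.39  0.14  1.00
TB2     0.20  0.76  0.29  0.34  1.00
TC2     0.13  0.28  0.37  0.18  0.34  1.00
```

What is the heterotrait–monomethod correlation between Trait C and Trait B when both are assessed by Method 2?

0.34

Different traits, same method: r(TC2, TB2) = 0.34.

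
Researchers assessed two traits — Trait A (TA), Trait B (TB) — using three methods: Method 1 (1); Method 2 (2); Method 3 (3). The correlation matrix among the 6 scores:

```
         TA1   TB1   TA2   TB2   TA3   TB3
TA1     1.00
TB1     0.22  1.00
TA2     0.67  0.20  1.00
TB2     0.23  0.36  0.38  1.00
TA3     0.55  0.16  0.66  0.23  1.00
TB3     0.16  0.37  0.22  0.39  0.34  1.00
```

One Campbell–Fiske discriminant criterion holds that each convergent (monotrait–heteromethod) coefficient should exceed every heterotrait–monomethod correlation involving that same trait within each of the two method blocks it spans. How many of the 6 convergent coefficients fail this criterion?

Each convergent coefficient versus the relevant comparison correlations:
TA (methods 1·2): 0.67 vs {0.22, 0.38} → pass.
TA (methods 1·3): 0.55 vs {0.22, 0.34} → pass.
TA (methods 2·3): 0.66 vs {0.38, 0.34} → pass.
TB (methods 1·2): 0.36 vs {0.22, 0.38} → fail.
TB (methods 1·3): 0.37 vs {0.22, 0.34} → pass.
TB (methods 2·3): 0.39 vs {0.38, 0.34} → pass.
1 of 6 fail.

1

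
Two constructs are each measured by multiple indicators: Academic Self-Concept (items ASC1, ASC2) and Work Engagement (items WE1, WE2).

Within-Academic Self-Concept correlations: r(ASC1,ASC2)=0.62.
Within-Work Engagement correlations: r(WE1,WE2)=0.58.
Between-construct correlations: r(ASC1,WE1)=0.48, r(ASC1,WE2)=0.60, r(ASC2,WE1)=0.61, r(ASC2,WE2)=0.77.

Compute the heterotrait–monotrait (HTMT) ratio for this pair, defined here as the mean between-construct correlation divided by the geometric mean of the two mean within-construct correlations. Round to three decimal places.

Between-construct mean = 2.46/4 = 0.6150.
Mean within-ASC = 0.62/1 = 0.6200; mean within-WE = 0.58/1 = 0.5800.
Geometric mean = √(0.6200 × 0.5800) = 0.5997.
HTMT = 0.6150 / 0.5997 = 1.026.

1.026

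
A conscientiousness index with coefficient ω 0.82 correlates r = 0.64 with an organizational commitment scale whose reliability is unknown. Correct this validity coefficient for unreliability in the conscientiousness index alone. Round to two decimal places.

0.71

Single correction: r_c = r_obs / √r_xx = 0.64 / √0.82 = 0.64 / 0.9055 ≈ 0.71.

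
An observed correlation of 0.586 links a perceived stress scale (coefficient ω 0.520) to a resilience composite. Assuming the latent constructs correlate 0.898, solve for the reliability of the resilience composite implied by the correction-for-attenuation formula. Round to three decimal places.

0.819

r_true = r_obs / √(r_xx · r_yy) ⇒ 0.898 = 0.586 / √(0.520 · r_yy).
√(0.520 · r_yy) = 0.586 / 0.898 = 0.6526; 0.520 · r_yy = 0.4259; r_yy = 0.4259 / 0.520 ≈ 0.819.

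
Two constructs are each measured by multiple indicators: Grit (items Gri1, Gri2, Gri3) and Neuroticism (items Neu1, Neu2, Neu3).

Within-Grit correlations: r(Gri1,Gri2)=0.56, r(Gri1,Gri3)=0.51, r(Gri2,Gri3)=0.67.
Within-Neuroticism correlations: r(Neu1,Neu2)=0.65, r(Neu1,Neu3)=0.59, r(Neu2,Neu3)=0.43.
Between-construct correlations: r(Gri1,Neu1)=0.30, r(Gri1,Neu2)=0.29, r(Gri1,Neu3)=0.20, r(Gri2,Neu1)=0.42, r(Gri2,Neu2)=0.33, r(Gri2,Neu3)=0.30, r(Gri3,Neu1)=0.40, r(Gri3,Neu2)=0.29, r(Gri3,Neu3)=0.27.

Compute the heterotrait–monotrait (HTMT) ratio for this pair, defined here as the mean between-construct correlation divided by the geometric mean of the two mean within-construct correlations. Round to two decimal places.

Between-construct mean = 2.80/9 = 0.3111.
Mean within-Gri = 1.74/3 = 0.5800; mean within-Neu = 1.67/3 = 0.5567.
Geometric mean = √(0.5800 × 0.5567) = 0.5682.
HTMT = 0.3111 / 0.5682 = 0.55.

0.55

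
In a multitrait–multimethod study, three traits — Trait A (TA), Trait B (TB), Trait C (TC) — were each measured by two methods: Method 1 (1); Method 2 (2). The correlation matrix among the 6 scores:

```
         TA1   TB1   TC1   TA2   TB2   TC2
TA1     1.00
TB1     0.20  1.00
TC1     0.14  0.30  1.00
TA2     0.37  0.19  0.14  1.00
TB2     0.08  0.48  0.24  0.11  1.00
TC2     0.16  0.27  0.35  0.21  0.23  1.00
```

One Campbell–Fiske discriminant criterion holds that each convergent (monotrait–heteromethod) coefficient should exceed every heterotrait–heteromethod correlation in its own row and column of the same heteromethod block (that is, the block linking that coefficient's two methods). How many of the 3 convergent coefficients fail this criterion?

Convergent coefficients and their comparison sets:
TA (methods 1·2): 0.37 vs {0.08, 0.19, 0.16, 0.14} → pass.
TB (methods 1·2): 0.48 vs {0.19, 0.08, 0.27, 0.24} → pass.
TC (methods 1·2): 0.35 vs {0.14, 0.16, 0.24, 0.27} → pass.
0 of 3 fail.

0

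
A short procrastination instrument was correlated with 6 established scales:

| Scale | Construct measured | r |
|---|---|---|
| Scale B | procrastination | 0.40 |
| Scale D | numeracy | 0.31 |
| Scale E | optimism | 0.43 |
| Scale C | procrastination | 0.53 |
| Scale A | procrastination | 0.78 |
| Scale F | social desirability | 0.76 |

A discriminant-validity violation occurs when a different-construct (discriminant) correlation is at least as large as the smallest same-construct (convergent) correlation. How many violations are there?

2

Convergent (same construct = procrastination): Scale B, Scale C, Scale A.
Smallest convergent = 0.40. Discriminant values: 0.31, 0.43, 0.76; count ≥ 0.40 → 2.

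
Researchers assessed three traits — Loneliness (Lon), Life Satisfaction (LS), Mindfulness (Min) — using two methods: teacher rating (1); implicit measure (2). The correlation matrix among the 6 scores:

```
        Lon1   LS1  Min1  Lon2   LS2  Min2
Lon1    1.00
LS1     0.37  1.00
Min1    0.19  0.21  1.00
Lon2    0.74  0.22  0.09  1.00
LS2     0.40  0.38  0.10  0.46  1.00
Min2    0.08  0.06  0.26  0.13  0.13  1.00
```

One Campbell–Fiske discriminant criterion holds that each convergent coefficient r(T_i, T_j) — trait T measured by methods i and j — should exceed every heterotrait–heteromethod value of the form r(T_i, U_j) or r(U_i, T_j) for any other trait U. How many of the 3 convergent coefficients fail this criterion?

1

Checking each validity diagonal entry against its comparison values:
Lon (methods 1·2): 0.74 vs {0.40, 0.22, 0.08, 0.09} → pass.
LS (methods 1·2): 0.38 vs {0.22, 0.40, 0.06, 0.10} → fail.
Min (methods 1·2): 0.26 vs {0.09, 0.08, 0.10, 0.06} → pass.
1 of 3 fail.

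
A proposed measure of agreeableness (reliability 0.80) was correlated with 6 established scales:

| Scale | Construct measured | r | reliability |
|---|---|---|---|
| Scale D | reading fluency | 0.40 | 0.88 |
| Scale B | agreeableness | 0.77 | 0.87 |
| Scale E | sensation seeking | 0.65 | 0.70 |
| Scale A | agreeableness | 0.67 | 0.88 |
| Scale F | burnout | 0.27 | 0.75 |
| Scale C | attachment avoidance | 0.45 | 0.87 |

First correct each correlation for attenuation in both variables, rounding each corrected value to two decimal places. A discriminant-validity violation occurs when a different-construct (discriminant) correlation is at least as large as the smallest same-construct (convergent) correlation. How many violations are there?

Disattenuated r (r / √(r_scale · r_new)):
  Scale D (disc): 0.40 / √(0.88·0.80) = 0.48
  Scale B (conv): 0.77 / √(0.87·0.80) = 0.92
  Scale E (disc): 0.65 / √(0.70·0.80) = 0.87
  Scale A (conv): 0.67 / √(0.88·0.80) = 0.80
  Scale F (disc): 0.27 / √(0.75·0.80) = 0.35
  Scale C (disc): 0.45 / √(0.87·0.80) = 0.54
Smallest convergent = 0.80. Discriminant values: 0.48, 0.87, 0.35, 0.54; count ≥ 0.80 → 1.

1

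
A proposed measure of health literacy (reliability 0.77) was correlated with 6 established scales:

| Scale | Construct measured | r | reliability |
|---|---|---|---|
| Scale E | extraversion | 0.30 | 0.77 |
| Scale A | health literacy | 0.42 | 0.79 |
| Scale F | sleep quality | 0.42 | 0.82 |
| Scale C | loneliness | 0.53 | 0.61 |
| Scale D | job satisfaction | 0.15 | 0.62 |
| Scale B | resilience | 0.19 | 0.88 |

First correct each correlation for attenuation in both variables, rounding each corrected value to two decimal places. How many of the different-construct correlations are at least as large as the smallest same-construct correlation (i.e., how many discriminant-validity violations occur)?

1

Disattenuated r (r / √(r_scale · r_new)):
  Scale E (disc): 0.30 / √(0.77·0.77) = 0.39
  Scale A (conv): 0.42 / √(0.79·0.77) = 0.54
  Scale F (disc): 0.42 / √(0.82·0.77) = 0.53
  Scale C (disc): 0.53 / √(0.61·0.77) = 0.77
  Scale D (disc): 0.15 / √(0.62·0.77) = 0.22
  Scale B (disc): 0.19 / √(0.88·0.77) = 0.23
Smallest convergent = 0.54. Discriminant values: 0.39, 0.53, 0.77, 0.22, 0.23; count ≥ 0.54 → 1.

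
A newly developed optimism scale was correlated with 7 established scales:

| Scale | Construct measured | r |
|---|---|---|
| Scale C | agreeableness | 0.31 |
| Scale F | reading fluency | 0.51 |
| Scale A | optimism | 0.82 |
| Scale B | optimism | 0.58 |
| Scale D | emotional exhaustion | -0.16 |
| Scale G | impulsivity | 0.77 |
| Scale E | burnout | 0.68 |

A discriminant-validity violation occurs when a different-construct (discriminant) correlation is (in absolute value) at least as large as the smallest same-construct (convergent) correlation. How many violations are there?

2

Convergent (same construct = optimism): Scale A, Scale B.
Smallest convergent = 0.58. Discriminant |r|: 0.31, 0.51, 0.16, 0.77, 0.68; count ≥ 0.58 → 2.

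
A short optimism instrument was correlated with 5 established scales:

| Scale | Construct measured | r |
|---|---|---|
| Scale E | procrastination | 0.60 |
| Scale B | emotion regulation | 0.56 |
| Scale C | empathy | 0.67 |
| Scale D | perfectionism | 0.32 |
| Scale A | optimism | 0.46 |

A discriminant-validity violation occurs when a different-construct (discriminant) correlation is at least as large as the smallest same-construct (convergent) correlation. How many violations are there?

Convergent (same construct = optimism): Scale A.
Smallest convergent = 0.46. Discriminant values: 0.60, 0.56, 0.67, 0.32; count ≥ 0.46 → 3.

3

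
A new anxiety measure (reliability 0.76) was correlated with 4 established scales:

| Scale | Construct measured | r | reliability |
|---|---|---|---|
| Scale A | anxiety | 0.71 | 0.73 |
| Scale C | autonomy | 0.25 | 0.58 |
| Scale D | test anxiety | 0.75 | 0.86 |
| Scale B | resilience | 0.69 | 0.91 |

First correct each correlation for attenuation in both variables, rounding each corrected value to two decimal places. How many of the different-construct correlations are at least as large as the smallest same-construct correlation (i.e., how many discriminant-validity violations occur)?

Disattenuated r (r / √(r_scale · r_new)):
  Scale A (conv): 0.71 / √(0.73·0.76) = 0.95
  Scale C (disc): 0.25 / √(0.58·0.76) = 0.38
  Scale D (disc): 0.75 / √(0.86·0.76) = 0.93
  Scale B (disc): 0.69 / √(0.91·0.76) = 0.83
Smallest convergent = 0.95. Discriminant values: 0.38, 0.93, 0.83; count ≥ 0.95 → 0.

0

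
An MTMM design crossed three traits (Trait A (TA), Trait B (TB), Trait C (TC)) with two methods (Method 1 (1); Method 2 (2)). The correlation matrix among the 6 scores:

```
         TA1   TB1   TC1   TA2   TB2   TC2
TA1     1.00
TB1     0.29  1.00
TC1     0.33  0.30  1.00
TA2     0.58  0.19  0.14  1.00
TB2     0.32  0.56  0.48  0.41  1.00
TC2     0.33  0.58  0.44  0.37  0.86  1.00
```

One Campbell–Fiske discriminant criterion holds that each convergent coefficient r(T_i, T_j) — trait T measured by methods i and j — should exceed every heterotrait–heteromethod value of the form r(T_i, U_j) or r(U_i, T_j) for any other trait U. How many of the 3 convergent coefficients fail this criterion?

2

Convergent coefficients and their comparison sets:
TA (methods 1·2): 0.58 vs {0.32, 0.19, 0.33, 0.14} → pass.
TB (methods 1·2): 0.56 vs {0.19, 0.32, 0.58, 0.48} → fail.
TC (methods 1·2): 0.44 vs {0.14, 0.33, 0.48, 0.58} → fail.
2 of 3 fail.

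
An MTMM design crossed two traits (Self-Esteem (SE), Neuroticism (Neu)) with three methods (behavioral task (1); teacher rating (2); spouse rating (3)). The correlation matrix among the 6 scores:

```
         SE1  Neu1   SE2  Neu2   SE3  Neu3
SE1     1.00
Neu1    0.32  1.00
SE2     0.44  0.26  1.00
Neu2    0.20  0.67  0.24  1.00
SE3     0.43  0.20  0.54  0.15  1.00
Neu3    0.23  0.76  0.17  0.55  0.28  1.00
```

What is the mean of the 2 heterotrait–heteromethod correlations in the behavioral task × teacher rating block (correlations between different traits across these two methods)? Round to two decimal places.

0.23

HTHM values (method 1 × method 2): 0.20, 0.26; mean = 0.46/2 = 0.23.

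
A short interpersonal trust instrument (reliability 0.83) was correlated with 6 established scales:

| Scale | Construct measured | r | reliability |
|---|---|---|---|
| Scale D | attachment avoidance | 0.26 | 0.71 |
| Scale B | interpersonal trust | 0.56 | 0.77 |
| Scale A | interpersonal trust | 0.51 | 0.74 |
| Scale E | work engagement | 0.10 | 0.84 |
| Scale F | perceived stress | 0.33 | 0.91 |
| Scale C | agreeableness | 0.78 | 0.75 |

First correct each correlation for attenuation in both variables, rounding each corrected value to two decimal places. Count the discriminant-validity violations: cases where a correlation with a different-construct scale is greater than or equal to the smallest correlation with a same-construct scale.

1

Disattenuated r (r / √(r_scale · r_new)):
  Scale D (disc): 0.26 / √(0.71·0.83) = 0.34
  Scale B (conv): 0.56 / √(0.77·0.83) = 0.70
  Scale A (conv): 0.51 / √(0.74·0.83) = 0.65
  Scale E (disc): 0.10 / √(0.84·0.83) = 0.12
  Scale F (disc): 0.33 / √(0.91·0.83) = 0.38
  Scale C (disc): 0.78 / √(0.75·0.83) = 0.99
Smallest convergent = 0.65. Discriminant values: 0.34, 0.12, 0.38, 0.99; count ≥ 0.65 → 1.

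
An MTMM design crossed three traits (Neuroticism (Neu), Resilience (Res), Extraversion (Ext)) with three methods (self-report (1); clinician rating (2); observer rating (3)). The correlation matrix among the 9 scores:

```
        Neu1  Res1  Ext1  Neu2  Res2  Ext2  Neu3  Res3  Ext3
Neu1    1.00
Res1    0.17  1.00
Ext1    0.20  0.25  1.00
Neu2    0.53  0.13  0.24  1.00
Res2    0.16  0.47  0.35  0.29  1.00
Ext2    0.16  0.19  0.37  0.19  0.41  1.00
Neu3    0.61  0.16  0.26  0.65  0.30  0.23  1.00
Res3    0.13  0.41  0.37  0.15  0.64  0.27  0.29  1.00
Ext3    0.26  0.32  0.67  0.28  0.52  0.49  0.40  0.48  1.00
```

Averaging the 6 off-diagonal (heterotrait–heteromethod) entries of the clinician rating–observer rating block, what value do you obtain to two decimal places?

0.29

HTHM values (method 2 × method 3): 0.15, 0.28, 0.30, 0.52, 0.23, 0.27; mean = 1.75/6 = 0.29.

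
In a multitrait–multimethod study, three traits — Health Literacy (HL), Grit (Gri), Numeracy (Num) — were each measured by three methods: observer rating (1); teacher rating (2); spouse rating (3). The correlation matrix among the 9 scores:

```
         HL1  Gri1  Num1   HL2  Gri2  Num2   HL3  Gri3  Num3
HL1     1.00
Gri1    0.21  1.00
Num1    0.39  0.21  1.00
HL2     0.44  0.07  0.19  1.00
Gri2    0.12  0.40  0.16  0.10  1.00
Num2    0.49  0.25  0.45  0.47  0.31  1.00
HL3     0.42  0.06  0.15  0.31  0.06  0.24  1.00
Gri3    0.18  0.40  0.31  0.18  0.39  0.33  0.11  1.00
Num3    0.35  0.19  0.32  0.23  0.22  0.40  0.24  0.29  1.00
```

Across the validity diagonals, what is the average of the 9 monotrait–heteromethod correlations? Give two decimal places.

0.39

Convergent values: 0.44, 0.42, 0.31, 0.40, 0.40, 0.39, 0.45, 0.32, 0.40; mean = 3.53/9 = 0.39.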